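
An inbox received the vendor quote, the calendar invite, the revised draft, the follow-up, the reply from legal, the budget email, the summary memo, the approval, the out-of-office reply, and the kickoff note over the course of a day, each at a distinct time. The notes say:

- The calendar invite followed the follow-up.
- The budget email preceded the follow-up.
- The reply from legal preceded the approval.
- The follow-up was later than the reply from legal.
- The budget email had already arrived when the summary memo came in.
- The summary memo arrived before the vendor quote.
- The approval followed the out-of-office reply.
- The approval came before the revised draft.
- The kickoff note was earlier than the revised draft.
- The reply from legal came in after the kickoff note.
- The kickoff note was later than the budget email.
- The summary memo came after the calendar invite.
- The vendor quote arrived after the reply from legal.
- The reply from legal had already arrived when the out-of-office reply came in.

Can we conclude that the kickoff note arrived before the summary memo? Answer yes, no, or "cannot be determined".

Chain the constraints: the kickoff note → the reply from legal → the follow-up → the calendar invite → the summary memo. Each link is directly stated, so the kickoff note comes before the summary memo.

yes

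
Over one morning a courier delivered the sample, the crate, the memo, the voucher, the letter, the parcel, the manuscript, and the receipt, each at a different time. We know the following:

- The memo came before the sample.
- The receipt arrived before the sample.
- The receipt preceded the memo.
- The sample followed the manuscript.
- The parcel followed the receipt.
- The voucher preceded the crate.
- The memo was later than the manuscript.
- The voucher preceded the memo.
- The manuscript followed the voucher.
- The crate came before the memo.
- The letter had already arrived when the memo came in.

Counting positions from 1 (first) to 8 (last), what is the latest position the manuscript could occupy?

The manuscript must come before the memo and the sample — 2 items forced after it.
Everything else can be placed before the manuscript in some valid order, so the manuscript can sit as late as position 8 − 2 = 6.

6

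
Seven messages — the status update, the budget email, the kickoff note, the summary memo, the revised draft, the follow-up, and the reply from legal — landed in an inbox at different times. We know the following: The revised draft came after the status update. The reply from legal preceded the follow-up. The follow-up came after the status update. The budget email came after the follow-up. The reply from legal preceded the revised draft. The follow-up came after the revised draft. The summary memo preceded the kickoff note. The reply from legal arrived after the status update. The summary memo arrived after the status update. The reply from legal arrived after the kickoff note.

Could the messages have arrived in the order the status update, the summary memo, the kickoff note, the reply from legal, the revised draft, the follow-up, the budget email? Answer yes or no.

Check each stated constraint against the proposed order — e.g. the status update is ahead of the revised draft; the status update is ahead of the follow-up. Every pair is in the required order; nothing is violated.

yes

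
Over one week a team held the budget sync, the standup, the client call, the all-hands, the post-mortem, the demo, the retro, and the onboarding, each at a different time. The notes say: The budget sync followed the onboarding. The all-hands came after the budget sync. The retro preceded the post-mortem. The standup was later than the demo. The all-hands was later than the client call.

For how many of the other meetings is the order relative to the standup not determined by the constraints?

Forced before the standup: the demo.
That leaves the all-hands, the budget sync, the client call, the onboarding, the post-mortem, and the retro with no forced order relative to the standup — 6.

6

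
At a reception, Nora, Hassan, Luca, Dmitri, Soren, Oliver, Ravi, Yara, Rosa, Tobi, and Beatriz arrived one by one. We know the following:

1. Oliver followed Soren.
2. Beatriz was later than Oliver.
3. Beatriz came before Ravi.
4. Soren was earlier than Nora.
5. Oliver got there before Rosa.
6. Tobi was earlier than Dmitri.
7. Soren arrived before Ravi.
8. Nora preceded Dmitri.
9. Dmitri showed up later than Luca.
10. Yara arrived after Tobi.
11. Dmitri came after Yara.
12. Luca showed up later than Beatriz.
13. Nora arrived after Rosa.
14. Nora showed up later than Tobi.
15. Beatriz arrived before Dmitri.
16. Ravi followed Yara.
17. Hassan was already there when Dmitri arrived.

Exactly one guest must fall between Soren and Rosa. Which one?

Tracing the constraints gives Soren → Oliver → Rosa, so Oliver sits after Soren and before Rosa.
No other guest is forced both after Soren and before Rosa.

Oliver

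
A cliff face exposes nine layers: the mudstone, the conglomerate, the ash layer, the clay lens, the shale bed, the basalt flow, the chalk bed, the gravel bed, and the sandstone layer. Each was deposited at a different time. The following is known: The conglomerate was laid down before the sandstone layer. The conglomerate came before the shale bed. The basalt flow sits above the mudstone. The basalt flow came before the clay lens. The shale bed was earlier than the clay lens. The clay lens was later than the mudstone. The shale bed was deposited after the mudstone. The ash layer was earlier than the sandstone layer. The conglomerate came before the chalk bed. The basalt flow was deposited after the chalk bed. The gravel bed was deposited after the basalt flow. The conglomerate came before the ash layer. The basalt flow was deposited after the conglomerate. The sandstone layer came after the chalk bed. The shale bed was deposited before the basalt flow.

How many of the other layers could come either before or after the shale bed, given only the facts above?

Forced before the shale bed: the conglomerate and the mudstone; forced after the shale bed: the basalt flow, the clay lens, and the gravel bed.
That leaves the ash layer, the chalk bed, and the sandstone layer with no forced order relative to the shale bed — 3.

3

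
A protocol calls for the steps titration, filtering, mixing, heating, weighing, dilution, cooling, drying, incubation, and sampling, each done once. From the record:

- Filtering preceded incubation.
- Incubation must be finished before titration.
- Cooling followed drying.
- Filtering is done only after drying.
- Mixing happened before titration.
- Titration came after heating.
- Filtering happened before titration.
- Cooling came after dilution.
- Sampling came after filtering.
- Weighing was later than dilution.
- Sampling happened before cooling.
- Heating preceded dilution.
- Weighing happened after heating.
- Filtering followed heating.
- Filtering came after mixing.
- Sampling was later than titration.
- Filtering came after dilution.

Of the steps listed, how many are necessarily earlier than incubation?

Directly stated before incubation: filtering.
Dilution reaches incubation via dilution → filtering → incubation.
Drying reaches incubation via drying → filtering → incubation.
Heating reaches incubation via heating → filtering → incubation.
Likewise mixing reaches incubation by chaining the stated constraints.
That's dilution, drying, filtering, heating, and mixing — 5 in all.

5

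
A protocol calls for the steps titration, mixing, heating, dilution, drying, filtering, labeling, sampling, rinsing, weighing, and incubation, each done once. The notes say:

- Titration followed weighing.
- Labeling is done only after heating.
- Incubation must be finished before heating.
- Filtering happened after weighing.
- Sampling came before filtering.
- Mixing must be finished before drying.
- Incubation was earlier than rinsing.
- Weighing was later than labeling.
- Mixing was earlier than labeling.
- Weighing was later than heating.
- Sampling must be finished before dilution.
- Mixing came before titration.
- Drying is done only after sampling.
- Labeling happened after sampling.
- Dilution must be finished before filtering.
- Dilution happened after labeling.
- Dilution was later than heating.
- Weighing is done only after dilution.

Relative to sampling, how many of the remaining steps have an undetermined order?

Forced after sampling: dilution, drying, filtering, labeling, titration, and weighing.
That leaves heating, incubation, mixing, and rinsing with no forced order relative to sampling — 4.

4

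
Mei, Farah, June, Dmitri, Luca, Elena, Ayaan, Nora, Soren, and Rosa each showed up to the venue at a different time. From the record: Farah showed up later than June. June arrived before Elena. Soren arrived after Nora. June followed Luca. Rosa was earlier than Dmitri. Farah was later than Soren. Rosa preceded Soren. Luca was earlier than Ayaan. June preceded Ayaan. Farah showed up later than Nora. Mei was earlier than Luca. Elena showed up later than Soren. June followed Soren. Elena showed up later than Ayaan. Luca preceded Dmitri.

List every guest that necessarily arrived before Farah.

Directly stated before Farah: June, Nora, and Soren.
Luca reaches Farah via Luca → June → Farah.
Mei reaches Farah via Mei → Luca → June → Farah.
Rosa reaches Farah via Rosa → Soren → Farah.
No chain forces Elena (or any of the others) ahead of Farah.

June, Luca, Mei, Nora, Rosa, Soren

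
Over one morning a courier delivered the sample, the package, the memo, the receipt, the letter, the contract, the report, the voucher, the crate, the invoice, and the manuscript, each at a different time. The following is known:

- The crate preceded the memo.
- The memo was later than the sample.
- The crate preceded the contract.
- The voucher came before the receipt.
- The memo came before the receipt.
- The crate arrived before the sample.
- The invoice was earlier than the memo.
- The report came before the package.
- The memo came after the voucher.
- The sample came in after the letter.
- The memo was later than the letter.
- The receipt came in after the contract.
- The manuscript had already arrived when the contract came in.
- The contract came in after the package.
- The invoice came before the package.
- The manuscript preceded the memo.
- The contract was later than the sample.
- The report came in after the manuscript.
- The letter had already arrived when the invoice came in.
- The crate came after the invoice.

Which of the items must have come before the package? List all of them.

Directly stated before the package: the invoice and the report.
The letter reaches the package via the letter → the invoice → the package.
The manuscript reaches the package via the manuscript → the report → the package.
No chain forces the voucher (or any of the others) ahead of the package.

the invoice, the letter, the manuscript, the report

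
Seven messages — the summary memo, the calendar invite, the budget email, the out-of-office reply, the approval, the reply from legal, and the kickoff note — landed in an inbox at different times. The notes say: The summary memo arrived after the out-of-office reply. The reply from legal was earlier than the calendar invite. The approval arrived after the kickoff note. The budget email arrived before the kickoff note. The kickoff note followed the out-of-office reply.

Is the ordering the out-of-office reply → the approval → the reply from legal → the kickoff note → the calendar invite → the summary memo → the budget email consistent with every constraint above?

The constraints require the budget email before the kickoff note, but in the proposed sequence the kickoff note appears ahead of the budget email. That one violation is enough.

no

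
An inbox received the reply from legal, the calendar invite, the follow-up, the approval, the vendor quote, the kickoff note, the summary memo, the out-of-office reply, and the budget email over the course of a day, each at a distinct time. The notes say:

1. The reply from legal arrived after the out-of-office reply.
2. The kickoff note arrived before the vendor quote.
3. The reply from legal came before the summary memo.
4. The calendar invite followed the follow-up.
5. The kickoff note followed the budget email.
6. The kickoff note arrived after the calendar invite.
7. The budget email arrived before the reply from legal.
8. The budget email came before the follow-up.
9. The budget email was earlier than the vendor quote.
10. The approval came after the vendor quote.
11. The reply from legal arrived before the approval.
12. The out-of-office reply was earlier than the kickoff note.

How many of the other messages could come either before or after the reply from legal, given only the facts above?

Forced before the reply from legal: the budget email and the out-of-office reply; forced after the reply from legal: the approval and the summary memo.
That leaves the calendar invite, the follow-up, the kickoff note, and the vendor quote with no forced order relative to the reply from legal — 4.

4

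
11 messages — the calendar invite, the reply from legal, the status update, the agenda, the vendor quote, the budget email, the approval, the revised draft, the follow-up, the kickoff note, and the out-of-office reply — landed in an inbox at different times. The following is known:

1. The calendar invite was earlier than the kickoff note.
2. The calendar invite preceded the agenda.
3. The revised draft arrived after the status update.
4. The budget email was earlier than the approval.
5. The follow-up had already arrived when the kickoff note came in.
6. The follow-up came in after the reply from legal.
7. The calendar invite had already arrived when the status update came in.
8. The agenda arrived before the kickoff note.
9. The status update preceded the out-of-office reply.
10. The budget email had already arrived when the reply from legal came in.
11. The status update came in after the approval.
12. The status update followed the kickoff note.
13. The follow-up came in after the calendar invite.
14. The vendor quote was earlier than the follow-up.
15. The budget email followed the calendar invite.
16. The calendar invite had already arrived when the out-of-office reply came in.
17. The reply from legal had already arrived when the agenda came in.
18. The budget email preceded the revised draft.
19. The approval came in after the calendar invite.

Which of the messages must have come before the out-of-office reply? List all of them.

the agenda, the approval, the budget email, the calendar invite, the follow-up, the kickoff note, the reply from legal, the status update, the vendor quote

Directly stated before the out-of-office reply: the calendar invite and the status update.
The agenda reaches the out-of-office reply via the agenda → the kickoff note → the status update → the out-of-office reply.
The approval reaches the out-of-office reply via the approval → the status update → the out-of-office reply.
The budget email reaches the out-of-office reply via the budget email → the approval → the status update → the out-of-office reply.
Likewise the follow-up, the kickoff note, the reply from legal, and the vendor quote each reach the out-of-office reply by chaining the stated constraints.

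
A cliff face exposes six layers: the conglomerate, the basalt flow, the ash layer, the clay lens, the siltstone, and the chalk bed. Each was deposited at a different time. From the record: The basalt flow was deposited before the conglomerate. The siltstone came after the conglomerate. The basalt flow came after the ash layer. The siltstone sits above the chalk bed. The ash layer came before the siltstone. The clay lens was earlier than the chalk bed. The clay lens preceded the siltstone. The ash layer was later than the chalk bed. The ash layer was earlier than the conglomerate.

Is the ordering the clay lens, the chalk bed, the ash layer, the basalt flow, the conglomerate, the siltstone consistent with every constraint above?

yes

Check each stated constraint against the proposed order — e.g. the chalk bed is ahead of the siltstone; the clay lens is ahead of the siltstone. Every pair is in the required order; nothing is violated.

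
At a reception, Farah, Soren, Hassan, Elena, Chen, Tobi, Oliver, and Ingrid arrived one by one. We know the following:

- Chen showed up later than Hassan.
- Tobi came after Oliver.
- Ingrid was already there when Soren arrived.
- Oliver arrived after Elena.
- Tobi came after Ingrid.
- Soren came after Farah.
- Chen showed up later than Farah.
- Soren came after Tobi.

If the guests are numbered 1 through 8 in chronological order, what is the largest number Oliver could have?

6

Oliver must come before Soren and Tobi — 2 guests forced after them.
Everything else can be placed before Oliver in some valid order, so Oliver can sit as late as position 8 − 2 = 6.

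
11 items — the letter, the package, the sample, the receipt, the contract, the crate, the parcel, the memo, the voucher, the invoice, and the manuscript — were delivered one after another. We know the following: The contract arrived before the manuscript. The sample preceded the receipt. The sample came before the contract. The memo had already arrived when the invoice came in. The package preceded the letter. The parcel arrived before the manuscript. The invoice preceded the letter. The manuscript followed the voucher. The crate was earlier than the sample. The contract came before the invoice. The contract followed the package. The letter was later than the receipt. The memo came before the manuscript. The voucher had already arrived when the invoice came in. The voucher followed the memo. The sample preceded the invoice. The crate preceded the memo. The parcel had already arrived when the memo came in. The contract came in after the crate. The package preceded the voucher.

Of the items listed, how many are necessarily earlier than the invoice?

Directly stated before the invoice: the contract, the memo, the sample, and the voucher.
The crate reaches the invoice via the crate → the memo → the invoice.
The package reaches the invoice via the package → the contract → the invoice.
The parcel reaches the invoice via the parcel → the memo → the invoice.
No chain forces the letter (or any of the others) ahead of the invoice.
That's the contract, the crate, the memo, the package, the parcel, the sample, and the voucher — 7 in all.

7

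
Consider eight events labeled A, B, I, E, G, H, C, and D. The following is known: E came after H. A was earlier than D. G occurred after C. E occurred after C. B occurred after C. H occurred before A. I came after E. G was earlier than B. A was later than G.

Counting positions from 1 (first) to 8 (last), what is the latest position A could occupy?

7

A must come before D — 1 event forced after it.
Everything else can be placed before A in some valid order, so A can sit as late as position 8 − 1 = 7.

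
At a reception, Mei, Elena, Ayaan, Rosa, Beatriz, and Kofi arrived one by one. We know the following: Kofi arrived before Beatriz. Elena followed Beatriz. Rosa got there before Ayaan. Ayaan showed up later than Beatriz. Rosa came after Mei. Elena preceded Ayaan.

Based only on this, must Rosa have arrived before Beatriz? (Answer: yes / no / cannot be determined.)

No chain of stated constraints runs from Rosa to Beatriz, and none runs from Beatriz to Rosa either.
So the relative order of Rosa and Beatriz is not fixed by the given facts.

cannot be determined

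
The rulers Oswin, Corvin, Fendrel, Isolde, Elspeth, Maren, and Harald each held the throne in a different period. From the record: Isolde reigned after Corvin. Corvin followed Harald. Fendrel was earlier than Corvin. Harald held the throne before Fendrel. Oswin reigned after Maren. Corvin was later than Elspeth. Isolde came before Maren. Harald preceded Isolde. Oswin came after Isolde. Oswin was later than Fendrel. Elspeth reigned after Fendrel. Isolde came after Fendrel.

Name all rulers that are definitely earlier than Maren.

Corvin, Elspeth, Fendrel, Harald, Isolde

Directly stated before Maren: Isolde.
Corvin reaches Maren via Corvin → Isolde → Maren.
Elspeth reaches Maren via Elspeth → Corvin → Isolde → Maren.
Fendrel reaches Maren via Fendrel → Isolde → Maren.
Likewise Harald reaches Maren by chaining the stated constraints.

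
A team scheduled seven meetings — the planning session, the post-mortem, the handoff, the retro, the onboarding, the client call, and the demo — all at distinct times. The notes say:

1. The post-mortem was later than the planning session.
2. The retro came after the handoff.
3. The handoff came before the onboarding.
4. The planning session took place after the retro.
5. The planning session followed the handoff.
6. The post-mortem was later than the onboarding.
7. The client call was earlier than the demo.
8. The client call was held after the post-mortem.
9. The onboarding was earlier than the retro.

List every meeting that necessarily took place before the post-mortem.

Directly stated before the post-mortem: the onboarding and the planning session.
The handoff reaches the post-mortem via the handoff → the planning session → the post-mortem.
The retro reaches the post-mortem via the retro → the planning session → the post-mortem.
No chain forces the demo (or any of the others) ahead of the post-mortem.

the handoff, the onboarding, the planning session, the retro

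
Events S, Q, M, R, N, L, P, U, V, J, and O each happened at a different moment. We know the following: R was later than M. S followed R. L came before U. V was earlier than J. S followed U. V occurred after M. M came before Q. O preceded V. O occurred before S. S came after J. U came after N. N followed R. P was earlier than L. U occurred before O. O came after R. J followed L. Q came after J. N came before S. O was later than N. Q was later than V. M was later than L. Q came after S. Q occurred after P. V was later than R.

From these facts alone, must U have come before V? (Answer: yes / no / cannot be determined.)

Chain the constraints: U → O → V. Each link is directly stated, so U comes before V.

yes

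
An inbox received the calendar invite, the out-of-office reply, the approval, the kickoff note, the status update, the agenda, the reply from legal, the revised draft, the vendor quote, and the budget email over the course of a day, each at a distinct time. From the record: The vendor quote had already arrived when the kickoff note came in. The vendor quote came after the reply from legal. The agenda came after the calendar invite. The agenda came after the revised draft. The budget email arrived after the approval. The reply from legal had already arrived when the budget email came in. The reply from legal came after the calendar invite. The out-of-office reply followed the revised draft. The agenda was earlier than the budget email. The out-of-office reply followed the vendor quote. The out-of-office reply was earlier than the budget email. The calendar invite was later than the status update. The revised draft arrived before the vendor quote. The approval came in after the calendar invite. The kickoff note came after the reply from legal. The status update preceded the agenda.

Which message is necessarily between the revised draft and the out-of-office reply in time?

Tracing the constraints gives the revised draft → the vendor quote → the out-of-office reply, so the vendor quote sits after the revised draft and before the out-of-office reply.
No other message is forced both after the revised draft and before the out-of-office reply.

the vendor quote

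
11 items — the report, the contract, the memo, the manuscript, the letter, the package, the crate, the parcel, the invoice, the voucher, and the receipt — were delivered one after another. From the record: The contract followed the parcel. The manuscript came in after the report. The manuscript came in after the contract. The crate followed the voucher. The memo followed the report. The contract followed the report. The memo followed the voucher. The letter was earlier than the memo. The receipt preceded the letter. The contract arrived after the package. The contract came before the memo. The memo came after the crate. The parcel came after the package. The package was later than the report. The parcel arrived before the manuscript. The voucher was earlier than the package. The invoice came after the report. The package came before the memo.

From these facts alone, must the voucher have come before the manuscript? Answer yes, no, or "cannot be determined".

yes

Chain the constraints: the voucher → the package → the contract → the manuscript. Each link is directly stated, so the voucher comes before the manuscript.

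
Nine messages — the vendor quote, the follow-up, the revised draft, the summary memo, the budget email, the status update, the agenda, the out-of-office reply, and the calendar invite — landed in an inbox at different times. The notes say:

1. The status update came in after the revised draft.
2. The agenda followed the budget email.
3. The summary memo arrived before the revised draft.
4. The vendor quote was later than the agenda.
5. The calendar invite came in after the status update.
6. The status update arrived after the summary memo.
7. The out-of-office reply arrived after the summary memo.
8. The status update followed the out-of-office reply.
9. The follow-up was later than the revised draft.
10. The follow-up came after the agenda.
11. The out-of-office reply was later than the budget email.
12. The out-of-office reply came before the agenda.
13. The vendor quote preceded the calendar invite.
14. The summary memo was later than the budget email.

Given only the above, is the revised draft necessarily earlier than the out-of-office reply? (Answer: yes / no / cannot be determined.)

cannot be determined

No chain of stated constraints runs from the revised draft to the out-of-office reply, and none runs from the out-of-office reply to the revised draft either.
So the relative order of the revised draft and the out-of-office reply is not fixed by the given facts.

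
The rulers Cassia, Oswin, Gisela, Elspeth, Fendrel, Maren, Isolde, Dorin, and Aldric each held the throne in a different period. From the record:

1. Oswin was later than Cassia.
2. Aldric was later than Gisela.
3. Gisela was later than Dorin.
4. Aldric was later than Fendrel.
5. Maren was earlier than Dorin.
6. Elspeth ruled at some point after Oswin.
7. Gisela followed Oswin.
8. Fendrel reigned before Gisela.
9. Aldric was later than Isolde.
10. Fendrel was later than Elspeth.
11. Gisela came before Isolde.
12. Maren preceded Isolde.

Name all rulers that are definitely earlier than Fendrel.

Cassia, Elspeth, Oswin

Directly stated before Fendrel: Elspeth.
Cassia reaches Fendrel via Cassia → Oswin → Elspeth → Fendrel.
Oswin reaches Fendrel via Oswin → Elspeth → Fendrel.
No chain forces Dorin (or any of the others) ahead of Fendrel.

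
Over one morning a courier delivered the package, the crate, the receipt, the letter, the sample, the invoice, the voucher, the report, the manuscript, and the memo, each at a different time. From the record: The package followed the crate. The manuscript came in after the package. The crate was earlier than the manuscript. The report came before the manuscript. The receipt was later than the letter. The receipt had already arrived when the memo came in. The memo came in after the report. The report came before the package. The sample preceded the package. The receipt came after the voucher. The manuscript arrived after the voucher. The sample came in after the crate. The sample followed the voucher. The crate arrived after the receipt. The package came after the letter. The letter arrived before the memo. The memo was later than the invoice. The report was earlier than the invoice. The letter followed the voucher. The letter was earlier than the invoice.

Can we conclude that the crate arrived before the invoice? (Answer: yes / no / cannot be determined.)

cannot be determined

No chain of stated constraints runs from the crate to the invoice, and none runs from the invoice to the crate either.
So the relative order of the crate and the invoice is not fixed by the given facts.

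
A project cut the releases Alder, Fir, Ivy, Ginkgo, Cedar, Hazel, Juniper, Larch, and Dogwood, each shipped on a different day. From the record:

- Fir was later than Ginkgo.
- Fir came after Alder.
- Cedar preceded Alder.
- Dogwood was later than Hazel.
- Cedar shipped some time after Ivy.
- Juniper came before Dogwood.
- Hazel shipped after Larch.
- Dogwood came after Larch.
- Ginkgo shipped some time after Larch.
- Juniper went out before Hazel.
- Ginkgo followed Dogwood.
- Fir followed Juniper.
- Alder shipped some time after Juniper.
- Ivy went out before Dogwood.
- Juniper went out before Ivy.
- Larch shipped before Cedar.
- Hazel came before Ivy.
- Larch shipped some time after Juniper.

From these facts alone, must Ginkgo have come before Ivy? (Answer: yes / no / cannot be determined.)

no

Tracing the constraints gives Ivy → Dogwood → Ginkgo, so Ivy must come before Ginkgo.
That means Ginkgo cannot be before Ivy.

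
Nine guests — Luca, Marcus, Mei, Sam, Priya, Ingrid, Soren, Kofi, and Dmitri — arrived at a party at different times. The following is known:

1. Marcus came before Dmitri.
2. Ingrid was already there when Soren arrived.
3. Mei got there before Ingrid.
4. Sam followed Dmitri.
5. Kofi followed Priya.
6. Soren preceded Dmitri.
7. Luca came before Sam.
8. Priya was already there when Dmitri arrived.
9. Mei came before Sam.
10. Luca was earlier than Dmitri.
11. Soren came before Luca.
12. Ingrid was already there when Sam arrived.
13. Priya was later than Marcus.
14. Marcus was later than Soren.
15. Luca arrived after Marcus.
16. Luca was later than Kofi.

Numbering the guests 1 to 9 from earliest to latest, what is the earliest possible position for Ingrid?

2

Mei must come before Ingrid — 1 forced predecessor.
Nothing else is forced ahead of Ingrid, so their earliest slot is position 1 + 1 = 2.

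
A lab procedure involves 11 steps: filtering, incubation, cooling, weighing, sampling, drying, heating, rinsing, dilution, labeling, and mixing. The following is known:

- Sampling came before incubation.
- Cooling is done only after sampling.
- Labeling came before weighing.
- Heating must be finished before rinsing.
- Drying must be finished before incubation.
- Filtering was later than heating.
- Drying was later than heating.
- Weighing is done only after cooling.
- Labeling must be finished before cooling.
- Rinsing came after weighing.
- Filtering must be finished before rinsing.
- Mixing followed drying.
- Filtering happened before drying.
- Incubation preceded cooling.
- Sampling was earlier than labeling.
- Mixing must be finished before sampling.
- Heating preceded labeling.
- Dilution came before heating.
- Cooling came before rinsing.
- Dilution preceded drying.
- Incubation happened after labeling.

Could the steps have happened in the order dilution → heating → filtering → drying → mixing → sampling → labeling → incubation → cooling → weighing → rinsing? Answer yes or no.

yes

Check each stated constraint against the proposed order — e.g. filtering is ahead of rinsing; heating is ahead of rinsing. Every pair is in the required order; nothing is violated.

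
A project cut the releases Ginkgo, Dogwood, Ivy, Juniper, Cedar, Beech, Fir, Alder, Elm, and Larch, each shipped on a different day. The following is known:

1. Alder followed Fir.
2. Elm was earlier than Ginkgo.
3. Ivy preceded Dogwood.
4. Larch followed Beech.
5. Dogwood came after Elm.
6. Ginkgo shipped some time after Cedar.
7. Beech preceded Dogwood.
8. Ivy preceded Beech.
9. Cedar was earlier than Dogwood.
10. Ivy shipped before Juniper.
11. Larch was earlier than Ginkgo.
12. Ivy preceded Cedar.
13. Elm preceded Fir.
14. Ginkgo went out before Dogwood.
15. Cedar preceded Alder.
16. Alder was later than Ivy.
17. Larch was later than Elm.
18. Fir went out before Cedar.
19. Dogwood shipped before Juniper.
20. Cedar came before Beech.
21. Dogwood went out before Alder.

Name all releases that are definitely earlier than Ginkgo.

Beech, Cedar, Elm, Fir, Ivy, Larch

Directly stated before Ginkgo: Cedar, Elm, and Larch.
Beech reaches Ginkgo via Beech → Larch → Ginkgo.
Fir reaches Ginkgo via Fir → Cedar → Ginkgo.
Ivy reaches Ginkgo via Ivy → Cedar → Ginkgo.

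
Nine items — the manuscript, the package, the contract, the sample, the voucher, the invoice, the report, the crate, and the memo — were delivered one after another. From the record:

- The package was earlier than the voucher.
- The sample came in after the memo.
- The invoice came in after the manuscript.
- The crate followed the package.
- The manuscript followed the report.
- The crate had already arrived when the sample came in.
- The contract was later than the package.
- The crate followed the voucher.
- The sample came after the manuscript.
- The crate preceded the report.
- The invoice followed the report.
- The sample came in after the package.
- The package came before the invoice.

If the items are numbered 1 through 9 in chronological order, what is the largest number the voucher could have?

The voucher must come before the crate, the invoice, the manuscript, the report, and the sample — 5 items forced after it.
Everything else can be placed before the voucher in some valid order, so the voucher can sit as late as position 9 − 5 = 4.

4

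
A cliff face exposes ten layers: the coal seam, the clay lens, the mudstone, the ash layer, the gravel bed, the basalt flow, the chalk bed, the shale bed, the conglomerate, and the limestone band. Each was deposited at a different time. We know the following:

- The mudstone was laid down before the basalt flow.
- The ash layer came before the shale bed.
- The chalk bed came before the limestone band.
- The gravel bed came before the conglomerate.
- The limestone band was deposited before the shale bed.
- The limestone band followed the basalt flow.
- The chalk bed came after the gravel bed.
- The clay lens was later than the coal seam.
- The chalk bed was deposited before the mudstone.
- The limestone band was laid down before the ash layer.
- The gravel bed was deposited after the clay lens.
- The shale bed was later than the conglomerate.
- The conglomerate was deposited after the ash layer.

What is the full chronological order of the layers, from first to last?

the coal seam, the clay lens, the gravel bed, the chalk bed, the mudstone, the basalt flow, the limestone band, the ash layer, the conglomerate, the shale bed

The constraints fix every adjacent pair, so only one ordering works:
the coal seam → the clay lens → the gravel bed → the chalk bed → the mudstone → the basalt flow → the limestone band → the ash layer → the conglomerate → the shale bed.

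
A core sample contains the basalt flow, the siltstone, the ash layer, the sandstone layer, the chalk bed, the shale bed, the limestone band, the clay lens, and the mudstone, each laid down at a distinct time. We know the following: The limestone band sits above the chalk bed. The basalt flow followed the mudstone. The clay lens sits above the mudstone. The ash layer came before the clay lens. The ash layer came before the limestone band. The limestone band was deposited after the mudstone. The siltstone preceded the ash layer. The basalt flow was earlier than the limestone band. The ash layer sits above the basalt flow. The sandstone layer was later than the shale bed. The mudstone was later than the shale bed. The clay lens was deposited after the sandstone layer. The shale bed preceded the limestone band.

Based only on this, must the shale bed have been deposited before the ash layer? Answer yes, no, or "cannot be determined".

yes

Chain the constraints: the shale bed → the mudstone → the basalt flow → the ash layer. Each link is directly stated, so the shale bed comes before the ash layer.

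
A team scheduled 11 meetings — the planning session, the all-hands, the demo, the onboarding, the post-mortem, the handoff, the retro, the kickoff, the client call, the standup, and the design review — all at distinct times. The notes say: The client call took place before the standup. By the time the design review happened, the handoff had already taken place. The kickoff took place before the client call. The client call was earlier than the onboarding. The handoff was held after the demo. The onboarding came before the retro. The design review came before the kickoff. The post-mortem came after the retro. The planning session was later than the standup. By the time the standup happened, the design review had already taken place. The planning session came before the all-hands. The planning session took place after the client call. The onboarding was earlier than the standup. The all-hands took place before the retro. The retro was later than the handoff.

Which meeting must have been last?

Every other meeting has a chain of constraints placing it before the post-mortem, so the post-mortem is last.

the post-mortem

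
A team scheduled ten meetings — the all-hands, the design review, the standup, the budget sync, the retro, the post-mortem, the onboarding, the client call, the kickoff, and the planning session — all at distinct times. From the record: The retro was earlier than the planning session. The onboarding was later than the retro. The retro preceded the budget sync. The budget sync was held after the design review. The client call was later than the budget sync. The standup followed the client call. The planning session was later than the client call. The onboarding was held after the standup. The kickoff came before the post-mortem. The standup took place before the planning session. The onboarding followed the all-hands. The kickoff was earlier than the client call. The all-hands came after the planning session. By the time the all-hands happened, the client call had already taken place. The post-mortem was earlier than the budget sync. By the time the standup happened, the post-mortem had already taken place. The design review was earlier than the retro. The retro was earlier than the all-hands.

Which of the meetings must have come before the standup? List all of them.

the budget sync, the client call, the design review, the kickoff, the post-mortem, the retro

Directly stated before the standup: the client call and the post-mortem.
The budget sync reaches the standup via the budget sync → the client call → the standup.
The design review reaches the standup via the design review → the budget sync → the client call → the standup.
The kickoff reaches the standup via the kickoff → the post-mortem → the standup.
Likewise the retro reaches the standup by chaining the stated constraints.
No chain forces the onboarding (or any of the others) ahead of the standup.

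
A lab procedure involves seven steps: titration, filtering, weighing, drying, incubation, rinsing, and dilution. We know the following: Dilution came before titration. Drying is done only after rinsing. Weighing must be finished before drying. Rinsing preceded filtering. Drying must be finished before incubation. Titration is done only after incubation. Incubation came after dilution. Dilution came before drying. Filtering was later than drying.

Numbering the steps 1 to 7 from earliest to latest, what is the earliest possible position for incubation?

Dilution, drying, rinsing, and weighing must all come before incubation — 4 forced predecessors.
Nothing else is forced ahead of incubation, so its earliest slot is position 4 + 1 = 5.

5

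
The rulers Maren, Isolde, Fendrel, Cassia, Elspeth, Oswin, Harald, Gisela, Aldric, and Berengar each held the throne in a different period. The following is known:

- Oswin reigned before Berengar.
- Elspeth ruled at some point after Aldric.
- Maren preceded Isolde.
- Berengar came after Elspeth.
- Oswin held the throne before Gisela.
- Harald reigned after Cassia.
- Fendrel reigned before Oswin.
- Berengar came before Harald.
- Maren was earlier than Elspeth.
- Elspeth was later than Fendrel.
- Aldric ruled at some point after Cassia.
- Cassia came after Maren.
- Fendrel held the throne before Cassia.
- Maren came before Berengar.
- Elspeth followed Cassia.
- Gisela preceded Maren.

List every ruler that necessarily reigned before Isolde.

Fendrel, Gisela, Maren, Oswin

Directly stated before Isolde: Maren.
Fendrel reaches Isolde via Fendrel → Oswin → Gisela → Maren → Isolde.
Gisela reaches Isolde via Gisela → Maren → Isolde.
Oswin reaches Isolde via Oswin → Gisela → Maren → Isolde.
No chain forces Cassia (or any of the others) ahead of Isolde.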